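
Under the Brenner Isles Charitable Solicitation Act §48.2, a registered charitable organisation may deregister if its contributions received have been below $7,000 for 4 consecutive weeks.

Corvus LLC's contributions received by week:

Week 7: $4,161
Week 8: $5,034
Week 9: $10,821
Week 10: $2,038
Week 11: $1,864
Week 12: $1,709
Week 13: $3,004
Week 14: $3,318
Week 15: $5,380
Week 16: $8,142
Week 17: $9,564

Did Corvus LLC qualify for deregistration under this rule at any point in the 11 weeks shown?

Yes

Weeks below $7,000: Week 7, Week 8, Week 10, Week 11, Week 12, Week 13, Week 14, Week 15.
Longest run of consecutive weeks below the threshold: 6.
6 ≥ 4, so Corvus LLC became eligible.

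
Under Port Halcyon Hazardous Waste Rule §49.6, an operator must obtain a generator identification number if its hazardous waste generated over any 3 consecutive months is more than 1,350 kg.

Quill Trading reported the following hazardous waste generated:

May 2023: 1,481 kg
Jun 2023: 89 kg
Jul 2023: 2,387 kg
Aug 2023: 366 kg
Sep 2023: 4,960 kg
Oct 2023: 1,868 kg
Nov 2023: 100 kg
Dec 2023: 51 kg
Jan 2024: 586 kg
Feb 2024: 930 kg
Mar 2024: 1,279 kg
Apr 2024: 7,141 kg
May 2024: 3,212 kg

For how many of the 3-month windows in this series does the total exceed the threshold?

10

May 2023–Jul 2023: 1,481 kg + 89 kg + 2,387 kg = 3,957 kg (over)
Jun 2023–Aug 2023: 89 kg + 2,387 kg + 366 kg = 2,842 kg (over)
Jul 2023–Sep 2023: 2,387 kg + 366 kg + 4,960 kg = 7,713 kg (over)
Aug 2023–Oct 2023: 366 kg + 4,960 kg + 1,868 kg = 7,194 kg (over)
Sep 2023–Nov 2023: 4,960 kg + 1,868 kg + 100 kg = 6,928 kg (over)
Oct 2023–Dec 2023: 1,868 kg + 100 kg + 51 kg = 2,019 kg (over)
Nov 2023–Jan 2024: 100 kg + 51 kg + 586 kg = 737 kg (under)
Dec 2023–Feb 2024: 51 kg + 586 kg + 930 kg = 1,567 kg (over)
Jan 2024–Mar 2024: 586 kg + 930 kg + 1,279 kg = 2,795 kg (over)
Feb 2024–Apr 2024: 930 kg + 1,279 kg + 7,141 kg = 9,350 kg (over)
Mar 2024–May 2024: 1,279 kg + 7,141 kg + 3,212 kg = 11,632 kg (over)
10 windows exceed the threshold.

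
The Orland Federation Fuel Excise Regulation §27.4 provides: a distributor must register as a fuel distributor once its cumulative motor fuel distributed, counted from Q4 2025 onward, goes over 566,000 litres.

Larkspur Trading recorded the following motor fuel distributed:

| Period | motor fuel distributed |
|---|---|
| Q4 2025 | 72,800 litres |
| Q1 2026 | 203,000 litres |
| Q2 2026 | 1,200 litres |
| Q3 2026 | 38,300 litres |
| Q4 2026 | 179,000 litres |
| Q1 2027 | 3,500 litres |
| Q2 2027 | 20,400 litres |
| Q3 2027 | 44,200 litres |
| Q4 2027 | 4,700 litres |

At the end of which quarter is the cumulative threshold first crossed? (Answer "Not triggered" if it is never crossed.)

Through Q4 2025: 72,800 litres
Through Q1 2026: 275,800 litres
Through Q2 2026: 277,000 litres
Through Q3 2026: 315,300 litres
Through Q4 2026: 494,300 litres
Through Q1 2027: 497,800 litres
Through Q2 2027: 518,200 litres
Through Q3 2027: 562,400 litres
Through Q4 2027: 567,100 litres ← exceeds threshold

Q4 2027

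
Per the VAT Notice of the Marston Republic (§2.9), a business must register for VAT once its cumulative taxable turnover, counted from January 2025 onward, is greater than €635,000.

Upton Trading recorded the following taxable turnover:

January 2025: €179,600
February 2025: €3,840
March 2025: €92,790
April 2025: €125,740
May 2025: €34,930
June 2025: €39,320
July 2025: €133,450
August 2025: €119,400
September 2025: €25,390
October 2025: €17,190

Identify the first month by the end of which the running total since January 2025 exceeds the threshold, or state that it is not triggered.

Through January 2025: €179,600
Through February 2025: €183,440
Through March 2025: €276,230
Through April 2025: €401,970
Through May 2025: €436,900
Through June 2025: €476,220
Through July 2025: €609,670
Through August 2025: €729,070 ← exceeds threshold

August 2025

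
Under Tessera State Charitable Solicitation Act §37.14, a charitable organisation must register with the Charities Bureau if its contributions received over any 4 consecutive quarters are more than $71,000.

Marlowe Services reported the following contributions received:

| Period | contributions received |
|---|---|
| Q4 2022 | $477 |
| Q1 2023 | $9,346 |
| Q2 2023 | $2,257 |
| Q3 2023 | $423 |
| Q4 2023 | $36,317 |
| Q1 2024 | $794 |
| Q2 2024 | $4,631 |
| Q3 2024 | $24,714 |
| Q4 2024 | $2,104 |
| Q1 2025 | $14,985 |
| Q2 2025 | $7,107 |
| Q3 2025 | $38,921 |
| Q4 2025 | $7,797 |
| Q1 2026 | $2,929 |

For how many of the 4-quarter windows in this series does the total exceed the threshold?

0

Q4 2022–Q3 2023: $477 + $9,346 + $2,257 + $423 = $12,503 (under)
Q1 2023–Q4 2023: $9,346 + $2,257 + $423 + $36,317 = $48,343 (under)
Q2 2023–Q1 2024: $2,257 + $423 + $36,317 + $794 = $39,791 (under)
Q3 2023–Q2 2024: $423 + $36,317 + $794 + $4,631 = $42,165 (under)
Q4 2023–Q3 2024: $36,317 + $794 + $4,631 + $24,714 = $66,456 (under)
Q1 2024–Q4 2024: $794 + $4,631 + $24,714 + $2,104 = $32,243 (under)
Q2 2024–Q1 2025: $4,631 + $24,714 + $2,104 + $14,985 = $46,434 (under)
Q3 2024–Q2 2025: $24,714 + $2,104 + $14,985 + $7,107 = $48,910 (under)
Q4 2024–Q3 2025: $2,104 + $14,985 + $7,107 + $38,921 = $63,117 (under)
Q1 2025–Q4 2025: $14,985 + $7,107 + $38,921 + $7,797 = $68,810 (under)
Q2 2025–Q1 2026: $7,107 + $38,921 + $7,797 + $2,929 = $56,754 (under)
0 windows exceed the threshold.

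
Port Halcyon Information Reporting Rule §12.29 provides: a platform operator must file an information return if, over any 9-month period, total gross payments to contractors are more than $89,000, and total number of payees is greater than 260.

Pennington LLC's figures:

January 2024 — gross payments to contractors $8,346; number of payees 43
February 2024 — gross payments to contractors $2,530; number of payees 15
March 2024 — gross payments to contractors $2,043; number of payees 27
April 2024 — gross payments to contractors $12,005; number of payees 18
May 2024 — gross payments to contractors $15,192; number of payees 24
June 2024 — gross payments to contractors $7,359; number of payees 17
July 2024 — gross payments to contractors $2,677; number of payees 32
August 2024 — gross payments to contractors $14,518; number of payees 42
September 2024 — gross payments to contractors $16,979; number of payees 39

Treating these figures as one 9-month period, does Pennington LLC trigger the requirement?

Total gross payments to contractors: $8,346 + $2,530 + $2,043 + $12,005 + $15,192 + $7,359 + $2,677 + $14,518 + $16,979 = $81,649 (≤ $89,000).
Total number of payees: 43 + 15 + 27 + 18 + 24 + 17 + 32 + 42 + 39 = 257 (≤ 260).
The test is 'and': the rule requires both, and at least one is not exceeded.

No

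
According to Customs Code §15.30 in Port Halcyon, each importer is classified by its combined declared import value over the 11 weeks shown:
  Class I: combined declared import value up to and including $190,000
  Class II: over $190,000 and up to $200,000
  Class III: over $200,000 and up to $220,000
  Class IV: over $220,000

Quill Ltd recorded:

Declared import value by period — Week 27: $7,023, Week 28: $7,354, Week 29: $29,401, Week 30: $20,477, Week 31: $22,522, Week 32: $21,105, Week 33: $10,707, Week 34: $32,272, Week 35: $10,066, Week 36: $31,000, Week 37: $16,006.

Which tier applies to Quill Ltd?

Combined declared import value: $7,023 + $7,354 + $29,401 + $20,477 + $22,522 + $21,105 + $10,707 + $32,272 + $10,066 + $31,000 + $16,006 = $207,933.
$200,000 < $207,933 ≤ $220,000, so Class III applies.

Class III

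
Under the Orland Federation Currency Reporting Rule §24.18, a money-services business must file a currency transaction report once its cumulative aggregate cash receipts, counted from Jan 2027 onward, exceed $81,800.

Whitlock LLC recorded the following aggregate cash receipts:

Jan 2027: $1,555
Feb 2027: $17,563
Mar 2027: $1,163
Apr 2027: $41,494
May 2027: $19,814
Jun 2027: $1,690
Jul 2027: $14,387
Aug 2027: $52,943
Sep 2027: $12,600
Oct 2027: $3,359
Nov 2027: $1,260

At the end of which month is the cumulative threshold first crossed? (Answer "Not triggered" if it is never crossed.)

Through Jan 2027: $1,555
Through Feb 2027: $19,118
Through Mar 2027: $20,281
Through Apr 2027: $61,775
Through May 2027: $81,589
Through Jun 2027: $83,279 ← exceeds threshold

Jun 2027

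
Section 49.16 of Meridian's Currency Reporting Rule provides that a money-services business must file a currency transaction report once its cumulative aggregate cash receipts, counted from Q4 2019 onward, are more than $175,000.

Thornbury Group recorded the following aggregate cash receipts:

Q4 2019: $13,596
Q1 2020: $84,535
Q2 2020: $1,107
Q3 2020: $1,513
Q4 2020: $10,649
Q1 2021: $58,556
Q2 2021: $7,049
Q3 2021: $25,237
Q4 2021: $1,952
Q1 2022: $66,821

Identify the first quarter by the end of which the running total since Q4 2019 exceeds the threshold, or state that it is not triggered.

Q2 2021

Through Q4 2019: $13,596
Through Q1 2020: $98,131
Through Q2 2020: $99,238
Through Q3 2020: $100,751
Through Q4 2020: $111,400
Through Q1 2021: $169,956
Through Q2 2021: $177,005 ← exceeds threshold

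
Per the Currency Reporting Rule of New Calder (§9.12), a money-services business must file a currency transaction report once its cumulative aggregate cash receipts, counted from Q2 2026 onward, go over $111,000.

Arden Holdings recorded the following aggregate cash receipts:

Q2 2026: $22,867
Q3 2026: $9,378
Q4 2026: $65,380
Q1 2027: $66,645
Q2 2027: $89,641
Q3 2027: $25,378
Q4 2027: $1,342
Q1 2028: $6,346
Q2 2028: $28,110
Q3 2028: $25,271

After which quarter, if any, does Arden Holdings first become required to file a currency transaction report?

Q1 2027

Through Q2 2026: $22,867
Through Q3 2026: $32,245
Through Q4 2026: $97,625
Through Q1 2027: $164,270 ← exceeds threshold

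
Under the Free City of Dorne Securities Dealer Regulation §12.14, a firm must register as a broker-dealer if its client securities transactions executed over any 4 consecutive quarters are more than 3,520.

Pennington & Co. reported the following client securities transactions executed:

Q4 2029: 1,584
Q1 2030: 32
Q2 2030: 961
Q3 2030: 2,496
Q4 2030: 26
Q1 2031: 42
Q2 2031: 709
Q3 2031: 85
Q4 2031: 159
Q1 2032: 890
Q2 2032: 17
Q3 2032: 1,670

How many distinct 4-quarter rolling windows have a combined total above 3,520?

Q4 2029–Q3 2030: 1,584 + 32 + 961 + 2,496 = 5,073 (over)
Q1 2030–Q4 2030: 32 + 961 + 2,496 + 26 = 3,515 (under)
Q2 2030–Q1 2031: 961 + 2,496 + 26 + 42 = 3,525 (over)
Q3 2030–Q2 2031: 2,496 + 26 + 42 + 709 = 3,273 (under)
Q4 2030–Q3 2031: 26 + 42 + 709 + 85 = 862 (under)
Q1 2031–Q4 2031: 42 + 709 + 85 + 159 = 995 (under)
Q2 2031–Q1 2032: 709 + 85 + 159 + 890 = 1,843 (under)
Q3 2031–Q2 2032: 85 + 159 + 890 + 17 = 1,151 (under)
Q4 2031–Q3 2032: 159 + 890 + 17 + 1,670 = 2,736 (under)
2 windows exceed the threshold.

2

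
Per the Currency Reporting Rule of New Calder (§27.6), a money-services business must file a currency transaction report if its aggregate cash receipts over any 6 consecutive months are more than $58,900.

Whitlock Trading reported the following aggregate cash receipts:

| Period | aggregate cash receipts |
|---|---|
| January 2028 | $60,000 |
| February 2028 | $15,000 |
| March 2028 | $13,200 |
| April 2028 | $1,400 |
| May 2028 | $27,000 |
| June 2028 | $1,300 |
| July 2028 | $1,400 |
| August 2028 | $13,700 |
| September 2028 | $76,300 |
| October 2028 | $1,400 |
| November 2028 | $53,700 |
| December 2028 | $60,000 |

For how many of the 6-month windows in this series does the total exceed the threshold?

6

January 2028–June 2028: $60,000 + $15,000 + $13,200 + $1,400 + $27,000 + $1,300 = $117,900 (over)
February 2028–July 2028: $15,000 + $13,200 + $1,400 + $27,000 + $1,300 + $1,400 = $59,300 (over)
March 2028–August 2028: $13,200 + $1,400 + $27,000 + $1,300 + $1,400 + $13,700 = $58,000 (under)
April 2028–September 2028: $1,400 + $27,000 + $1,300 + $1,400 + $13,700 + $76,300 = $121,100 (over)
May 2028–October 2028: $27,000 + $1,300 + $1,400 + $13,700 + $76,300 + $1,400 = $121,100 (over)
June 2028–November 2028: $1,300 + $1,400 + $13,700 + $76,300 + $1,400 + $53,700 = $147,800 (over)
July 2028–December 2028: $1,400 + $13,700 + $76,300 + $1,400 + $53,700 + $60,000 = $206,500 (over)
6 windows exceed the threshold.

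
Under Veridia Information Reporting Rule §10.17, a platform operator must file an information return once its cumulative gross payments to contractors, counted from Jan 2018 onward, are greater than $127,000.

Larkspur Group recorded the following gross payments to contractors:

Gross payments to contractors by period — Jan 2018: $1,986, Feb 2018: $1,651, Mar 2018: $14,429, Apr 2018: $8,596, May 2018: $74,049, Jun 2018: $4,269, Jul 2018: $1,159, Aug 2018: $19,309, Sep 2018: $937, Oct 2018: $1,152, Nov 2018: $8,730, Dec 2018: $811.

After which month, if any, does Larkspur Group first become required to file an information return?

Through Jan 2018: $1,986
Through Feb 2018: $3,637
Through Mar 2018: $18,066
Through Apr 2018: $26,662
Through May 2018: $100,711
Through Jun 2018: $104,980
Through Jul 2018: $106,139
Through Aug 2018: $125,448
Through Sep 2018: $126,385
Through Oct 2018: $127,537 ← exceeds threshold

Oct 2018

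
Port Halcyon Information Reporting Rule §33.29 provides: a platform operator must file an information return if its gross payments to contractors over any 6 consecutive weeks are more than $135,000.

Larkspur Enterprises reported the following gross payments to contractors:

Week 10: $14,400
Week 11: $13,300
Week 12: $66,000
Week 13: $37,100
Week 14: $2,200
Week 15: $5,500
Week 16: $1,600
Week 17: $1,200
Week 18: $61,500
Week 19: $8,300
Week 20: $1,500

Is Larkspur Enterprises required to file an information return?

Yes

Week 10–Week 15: $14,400 + $13,300 + $66,000 + $37,100 + $2,200 + $5,500 = $138,500 (over)
Week 11–Week 16: $13,300 + $66,000 + $37,100 + $2,200 + $5,500 + $1,600 = $125,700 (under)
Week 12–Week 17: $66,000 + $37,100 + $2,200 + $5,500 + $1,600 + $1,200 = $113,600 (under)
Week 13–Week 18: $37,100 + $2,200 + $5,500 + $1,600 + $1,200 + $61,500 = $109,100 (under)
Week 14–Week 19: $2,200 + $5,500 + $1,600 + $1,200 + $61,500 + $8,300 = $80,300 (under)
Week 15–Week 20: $5,500 + $1,600 + $1,200 + $61,500 + $8,300 + $1,500 = $79,600 (under)
At least one window exceeds $135,000.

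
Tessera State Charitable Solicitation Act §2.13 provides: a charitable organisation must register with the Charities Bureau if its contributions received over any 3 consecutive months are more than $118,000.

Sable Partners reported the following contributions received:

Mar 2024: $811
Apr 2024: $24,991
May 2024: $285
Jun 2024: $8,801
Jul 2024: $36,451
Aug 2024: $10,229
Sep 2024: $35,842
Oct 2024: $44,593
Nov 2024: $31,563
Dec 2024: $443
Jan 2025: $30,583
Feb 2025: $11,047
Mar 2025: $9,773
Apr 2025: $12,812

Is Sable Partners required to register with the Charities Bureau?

No

Mar 2024–May 2024: $811 + $24,991 + $285 = $26,087 (under)
Apr 2024–Jun 2024: $24,991 + $285 + $8,801 = $34,077 (under)
May 2024–Jul 2024: $285 + $8,801 + $36,451 = $45,537 (under)
Jun 2024–Aug 2024: $8,801 + $36,451 + $10,229 = $55,481 (under)
Jul 2024–Sep 2024: $36,451 + $10,229 + $35,842 = $82,522 (under)
Aug 2024–Oct 2024: $10,229 + $35,842 + $44,593 = $90,664 (under)
Sep 2024–Nov 2024: $35,842 + $44,593 + $31,563 = $111,998 (under)
Oct 2024–Dec 2024: $44,593 + $31,563 + $443 = $76,599 (under)
Nov 2024–Jan 2025: $31,563 + $443 + $30,583 = $62,589 (under)
Dec 2024–Feb 2025: $443 + $30,583 + $11,047 = $42,073 (under)
Jan 2025–Mar 2025: $30,583 + $11,047 + $9,773 = $51,403 (under)
Feb 2025–Apr 2025: $11,047 + $9,773 + $12,812 = $33,632 (under)
No window exceeds $118,000.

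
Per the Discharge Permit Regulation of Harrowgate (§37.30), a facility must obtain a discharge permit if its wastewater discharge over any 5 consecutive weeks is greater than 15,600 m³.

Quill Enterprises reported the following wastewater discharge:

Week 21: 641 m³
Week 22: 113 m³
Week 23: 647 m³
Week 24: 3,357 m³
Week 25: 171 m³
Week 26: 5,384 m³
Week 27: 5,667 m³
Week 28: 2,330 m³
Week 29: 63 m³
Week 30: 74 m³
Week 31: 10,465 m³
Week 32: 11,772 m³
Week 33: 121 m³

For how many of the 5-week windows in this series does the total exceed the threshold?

4

Week 21–Week 25: 641 m³ + 113 m³ + 647 m³ + 3,357 m³ + 171 m³ = 4,929 m³ (under)
Week 22–Week 26: 113 m³ + 647 m³ + 3,357 m³ + 171 m³ + 5,384 m³ = 9,672 m³ (under)
Week 23–Week 27: 647 m³ + 3,357 m³ + 171 m³ + 5,384 m³ + 5,667 m³ = 15,226 m³ (under)
Week 24–Week 28: 3,357 m³ + 171 m³ + 5,384 m³ + 5,667 m³ + 2,330 m³ = 16,909 m³ (over)
Week 25–Week 29: 171 m³ + 5,384 m³ + 5,667 m³ + 2,330 m³ + 63 m³ = 13,615 m³ (under)
Week 26–Week 30: 5,384 m³ + 5,667 m³ + 2,330 m³ + 63 m³ + 74 m³ = 13,518 m³ (under)
Week 27–Week 31: 5,667 m³ + 2,330 m³ + 63 m³ + 74 m³ + 10,465 m³ = 18,599 m³ (over)
Week 28–Week 32: 2,330 m³ + 63 m³ + 74 m³ + 10,465 m³ + 11,772 m³ = 24,704 m³ (over)
Week 29–Week 33: 63 m³ + 74 m³ + 10,465 m³ + 11,772 m³ + 121 m³ = 22,495 m³ (over)
4 windows exceed the threshold.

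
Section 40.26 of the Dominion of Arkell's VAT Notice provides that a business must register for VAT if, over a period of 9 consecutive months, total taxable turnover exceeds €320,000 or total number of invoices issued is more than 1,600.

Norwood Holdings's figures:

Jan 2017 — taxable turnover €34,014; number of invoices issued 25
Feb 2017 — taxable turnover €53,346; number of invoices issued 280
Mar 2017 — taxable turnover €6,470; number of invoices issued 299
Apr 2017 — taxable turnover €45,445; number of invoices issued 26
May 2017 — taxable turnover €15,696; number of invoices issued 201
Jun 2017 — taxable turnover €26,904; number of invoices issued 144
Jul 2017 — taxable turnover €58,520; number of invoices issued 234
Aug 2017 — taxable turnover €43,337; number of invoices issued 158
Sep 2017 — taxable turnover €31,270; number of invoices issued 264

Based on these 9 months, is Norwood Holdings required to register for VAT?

Total taxable turnover: €34,014 + €53,346 + €6,470 + €45,445 + €15,696 + €26,904 + €58,520 + €43,337 + €31,270 = €315,002 (≤ €320,000).
Total number of invoices issued: 25 + 280 + 299 + 26 + 201 + 144 + 234 + 158 + 264 = 1,631 (> 1,600).
The test is 'or': at least one threshold is exceeded.

Yes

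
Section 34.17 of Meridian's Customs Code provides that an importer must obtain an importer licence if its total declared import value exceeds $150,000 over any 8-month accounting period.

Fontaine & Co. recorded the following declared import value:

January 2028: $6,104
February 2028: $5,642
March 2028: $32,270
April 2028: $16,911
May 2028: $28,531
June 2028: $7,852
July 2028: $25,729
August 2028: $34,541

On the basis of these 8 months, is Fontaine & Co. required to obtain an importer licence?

Total declared import value: $6,104 + $5,642 + $32,270 + $16,911 + $28,531 + $7,852 + $25,729 + $34,541 = $157,580.
$157,580 > $150,000, so the threshold is exceeded.

Yes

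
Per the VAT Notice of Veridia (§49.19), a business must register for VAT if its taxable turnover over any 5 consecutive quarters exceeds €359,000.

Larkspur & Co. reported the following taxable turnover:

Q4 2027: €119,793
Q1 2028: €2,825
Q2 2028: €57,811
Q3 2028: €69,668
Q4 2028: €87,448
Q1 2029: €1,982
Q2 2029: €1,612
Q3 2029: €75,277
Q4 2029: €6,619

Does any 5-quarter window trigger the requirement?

No

Q4 2027–Q4 2028: €119,793 + €2,825 + €57,811 + €69,668 + €87,448 = €337,545 (under)
Q1 2028–Q1 2029: €2,825 + €57,811 + €69,668 + €87,448 + €1,982 = €219,734 (under)
Q2 2028–Q2 2029: €57,811 + €69,668 + €87,448 + €1,982 + €1,612 = €218,521 (under)
Q3 2028–Q3 2029: €69,668 + €87,448 + €1,982 + €1,612 + €75,277 = €235,987 (under)
Q4 2028–Q4 2029: €87,448 + €1,982 + €1,612 + €75,277 + €6,619 = €172,938 (under)
No window exceeds €359,000.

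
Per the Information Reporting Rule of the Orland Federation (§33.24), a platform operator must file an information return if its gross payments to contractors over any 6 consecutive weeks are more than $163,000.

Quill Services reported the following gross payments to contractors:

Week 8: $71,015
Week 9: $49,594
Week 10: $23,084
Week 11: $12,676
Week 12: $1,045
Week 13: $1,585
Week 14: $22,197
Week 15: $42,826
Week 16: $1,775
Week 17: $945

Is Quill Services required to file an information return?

Week 8–Week 13: $71,015 + $49,594 + $23,084 + $12,676 + $1,045 + $1,585 = $158,999 (under)
Week 9–Week 14: $49,594 + $23,084 + $12,676 + $1,045 + $1,585 + $22,197 = $110,181 (under)
Week 10–Week 15: $23,084 + $12,676 + $1,045 + $1,585 + $22,197 + $42,826 = $103,413 (under)
Week 11–Week 16: $12,676 + $1,045 + $1,585 + $22,197 + $42,826 + $1,775 = $82,104 (under)
Week 12–Week 17: $1,045 + $1,585 + $22,197 + $42,826 + $1,775 + $945 = $70,373 (under)
No window exceeds $163,000.

No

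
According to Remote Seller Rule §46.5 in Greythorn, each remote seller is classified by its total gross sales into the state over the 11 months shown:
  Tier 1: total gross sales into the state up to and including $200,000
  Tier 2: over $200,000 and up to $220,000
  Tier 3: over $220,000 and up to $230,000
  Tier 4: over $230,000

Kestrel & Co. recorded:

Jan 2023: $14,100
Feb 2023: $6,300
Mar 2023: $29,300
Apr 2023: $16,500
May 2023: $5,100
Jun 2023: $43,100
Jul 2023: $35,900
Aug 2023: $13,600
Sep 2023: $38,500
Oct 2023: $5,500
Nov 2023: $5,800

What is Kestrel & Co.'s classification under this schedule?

Total gross sales into the state: $14,100 + $6,300 + $29,300 + $16,500 + $5,100 + $43,100 + $35,900 + $13,600 + $38,500 + $5,500 + $5,800 = $213,700.
$200,000 < $213,700 ≤ $220,000, so Tier 2 applies.

Tier 2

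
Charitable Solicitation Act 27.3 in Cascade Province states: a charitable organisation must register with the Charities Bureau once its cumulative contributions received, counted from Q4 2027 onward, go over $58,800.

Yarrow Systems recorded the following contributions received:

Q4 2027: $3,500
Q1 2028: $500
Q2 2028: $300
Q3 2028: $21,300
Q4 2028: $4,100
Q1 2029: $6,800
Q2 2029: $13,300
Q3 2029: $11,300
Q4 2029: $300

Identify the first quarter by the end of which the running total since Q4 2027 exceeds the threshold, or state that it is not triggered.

Through Q4 2027: $3,500
Through Q1 2028: $4,000
Through Q2 2028: $4,300
Through Q3 2028: $25,600
Through Q4 2028: $29,700
Through Q1 2029: $36,500
Through Q2 2029: $49,800
Through Q3 2029: $61,100 ← exceeds threshold

Q3 2029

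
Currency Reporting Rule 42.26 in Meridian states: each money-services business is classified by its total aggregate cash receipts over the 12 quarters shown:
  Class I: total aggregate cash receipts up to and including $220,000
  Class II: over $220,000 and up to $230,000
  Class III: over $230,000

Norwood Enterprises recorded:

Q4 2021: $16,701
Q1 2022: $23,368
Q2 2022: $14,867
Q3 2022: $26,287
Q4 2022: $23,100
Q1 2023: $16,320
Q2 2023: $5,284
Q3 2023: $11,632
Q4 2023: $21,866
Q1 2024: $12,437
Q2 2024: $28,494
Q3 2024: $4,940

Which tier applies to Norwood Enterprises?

Class I

Total aggregate cash receipts: $16,701 + $23,368 + $14,867 + $26,287 + $23,100 + $16,320 + $5,284 + $11,632 + $21,866 + $12,437 + $28,494 + $4,940 = $205,296.
$205,296 ≤ $220,000, so Class I applies.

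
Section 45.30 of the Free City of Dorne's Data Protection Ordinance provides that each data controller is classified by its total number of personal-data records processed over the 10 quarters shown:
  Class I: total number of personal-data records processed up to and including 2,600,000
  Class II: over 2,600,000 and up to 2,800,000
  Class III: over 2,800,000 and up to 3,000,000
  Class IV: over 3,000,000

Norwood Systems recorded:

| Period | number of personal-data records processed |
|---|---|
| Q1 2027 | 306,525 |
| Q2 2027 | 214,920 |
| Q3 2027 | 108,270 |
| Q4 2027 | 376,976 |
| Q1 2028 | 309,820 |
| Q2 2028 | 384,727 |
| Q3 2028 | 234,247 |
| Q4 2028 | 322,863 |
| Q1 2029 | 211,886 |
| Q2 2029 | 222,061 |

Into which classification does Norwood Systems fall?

Class II

Total number of personal-data records processed: 306,525 + 214,920 + 108,270 + 376,976 + 309,820 + 384,727 + 234,247 + 322,863 + 211,886 + 222,061 = 2,692,295.
2,600,000 < 2,692,295 ≤ 2,800,000, so Class II applies.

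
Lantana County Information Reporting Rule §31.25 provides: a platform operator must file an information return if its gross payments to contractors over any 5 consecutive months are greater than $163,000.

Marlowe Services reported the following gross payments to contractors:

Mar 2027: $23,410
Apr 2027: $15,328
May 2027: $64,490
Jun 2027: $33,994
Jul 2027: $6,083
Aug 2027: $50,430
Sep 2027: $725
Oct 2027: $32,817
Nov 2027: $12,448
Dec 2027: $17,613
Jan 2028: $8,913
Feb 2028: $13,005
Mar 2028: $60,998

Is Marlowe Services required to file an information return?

Mar 2027–Jul 2027: $23,410 + $15,328 + $64,490 + $33,994 + $6,083 = $143,305 (under)
Apr 2027–Aug 2027: $15,328 + $64,490 + $33,994 + $6,083 + $50,430 = $170,325 (over)
May 2027–Sep 2027: $64,490 + $33,994 + $6,083 + $50,430 + $725 = $155,722 (under)
Jun 2027–Oct 2027: $33,994 + $6,083 + $50,430 + $725 + $32,817 = $124,049 (under)
Jul 2027–Nov 2027: $6,083 + $50,430 + $725 + $32,817 + $12,448 = $102,503 (under)
Aug 2027–Dec 2027: $50,430 + $725 + $32,817 + $12,448 + $17,613 = $114,033 (under)
Sep 2027–Jan 2028: $725 + $32,817 + $12,448 + $17,613 + $8,913 = $72,516 (under)
Oct 2027–Feb 2028: $32,817 + $12,448 + $17,613 + $8,913 + $13,005 = $84,796 (under)
Nov 2027–Mar 2028: $12,448 + $17,613 + $8,913 + $13,005 + $60,998 = $112,977 (under)
At least one window exceeds $163,000.

Yes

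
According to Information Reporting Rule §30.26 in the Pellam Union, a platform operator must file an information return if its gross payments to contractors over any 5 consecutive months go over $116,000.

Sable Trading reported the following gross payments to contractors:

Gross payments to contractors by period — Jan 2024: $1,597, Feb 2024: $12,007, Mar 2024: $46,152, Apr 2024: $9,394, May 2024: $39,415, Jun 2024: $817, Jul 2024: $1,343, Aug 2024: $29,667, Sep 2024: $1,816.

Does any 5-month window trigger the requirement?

No

Jan 2024–May 2024: $1,597 + $12,007 + $46,152 + $9,394 + $39,415 = $108,565 (under)
Feb 2024–Jun 2024: $12,007 + $46,152 + $9,394 + $39,415 + $817 = $107,785 (under)
Mar 2024–Jul 2024: $46,152 + $9,394 + $39,415 + $817 + $1,343 = $97,121 (under)
Apr 2024–Aug 2024: $9,394 + $39,415 + $817 + $1,343 + $29,667 = $80,636 (under)
May 2024–Sep 2024: $39,415 + $817 + $1,343 + $29,667 + $1,816 = $73,058 (under)
No window exceeds $116,000.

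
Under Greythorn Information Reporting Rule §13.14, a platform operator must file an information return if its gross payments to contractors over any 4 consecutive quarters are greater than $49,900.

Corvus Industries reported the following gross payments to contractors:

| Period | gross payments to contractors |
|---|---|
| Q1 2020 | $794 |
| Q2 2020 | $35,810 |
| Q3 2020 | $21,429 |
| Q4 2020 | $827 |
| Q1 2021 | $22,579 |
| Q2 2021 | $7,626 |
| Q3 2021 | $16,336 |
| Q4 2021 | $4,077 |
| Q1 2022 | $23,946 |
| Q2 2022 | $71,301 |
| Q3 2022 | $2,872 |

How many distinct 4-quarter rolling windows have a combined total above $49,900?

Q1 2020–Q4 2020: $794 + $35,810 + $21,429 + $827 = $58,860 (over)
Q2 2020–Q1 2021: $35,810 + $21,429 + $827 + $22,579 = $80,645 (over)
Q3 2020–Q2 2021: $21,429 + $827 + $22,579 + $7,626 = $52,461 (over)
Q4 2020–Q3 2021: $827 + $22,579 + $7,626 + $16,336 = $47,368 (under)
Q1 2021–Q4 2021: $22,579 + $7,626 + $16,336 + $4,077 = $50,618 (over)
Q2 2021–Q1 2022: $7,626 + $16,336 + $4,077 + $23,946 = $51,985 (over)
Q3 2021–Q2 2022: $16,336 + $4,077 + $23,946 + $71,301 = $115,660 (over)
Q4 2021–Q3 2022: $4,077 + $23,946 + $71,301 + $2,872 = $102,196 (over)
7 windows exceed the threshold.

7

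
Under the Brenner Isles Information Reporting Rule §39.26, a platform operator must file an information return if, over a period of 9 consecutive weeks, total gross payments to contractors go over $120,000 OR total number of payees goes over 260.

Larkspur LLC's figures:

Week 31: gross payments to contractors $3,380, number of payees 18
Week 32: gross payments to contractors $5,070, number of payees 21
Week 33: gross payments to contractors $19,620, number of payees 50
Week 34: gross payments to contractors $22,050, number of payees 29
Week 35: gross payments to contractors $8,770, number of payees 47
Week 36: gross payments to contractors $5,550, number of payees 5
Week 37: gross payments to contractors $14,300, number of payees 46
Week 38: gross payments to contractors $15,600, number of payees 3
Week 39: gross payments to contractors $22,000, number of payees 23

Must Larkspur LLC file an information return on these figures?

No

Total gross payments to contractors: $3,380 + $5,070 + $19,620 + $22,050 + $8,770 + $5,550 + $14,300 + $15,600 + $22,000 = $116,340 (≤ $120,000).
Total number of payees: 18 + 21 + 50 + 29 + 47 + 5 + 46 + 3 + 23 = 242 (≤ 260).
The test is 'or': neither threshold is exceeded.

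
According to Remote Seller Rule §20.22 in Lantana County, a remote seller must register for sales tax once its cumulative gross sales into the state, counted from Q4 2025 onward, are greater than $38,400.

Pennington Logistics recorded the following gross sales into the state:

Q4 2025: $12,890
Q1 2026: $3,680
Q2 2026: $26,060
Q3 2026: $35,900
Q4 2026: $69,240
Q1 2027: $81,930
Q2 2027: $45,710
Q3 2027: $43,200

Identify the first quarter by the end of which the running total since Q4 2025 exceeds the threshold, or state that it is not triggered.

Through Q4 2025: $12,890
Through Q1 2026: $16,570
Through Q2 2026: $42,630 ← exceeds threshold

Q2 2026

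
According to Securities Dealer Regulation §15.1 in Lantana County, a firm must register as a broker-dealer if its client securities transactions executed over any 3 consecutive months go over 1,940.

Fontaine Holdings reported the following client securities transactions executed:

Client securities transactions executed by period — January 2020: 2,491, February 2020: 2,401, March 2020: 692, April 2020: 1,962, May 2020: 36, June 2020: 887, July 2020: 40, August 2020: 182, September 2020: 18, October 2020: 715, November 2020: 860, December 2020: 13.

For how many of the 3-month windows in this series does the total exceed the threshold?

4

January 2020–March 2020: 2,491 + 2,401 + 692 = 5,584 (over)
February 2020–April 2020: 2,401 + 692 + 1,962 = 5,055 (over)
March 2020–May 2020: 692 + 1,962 + 36 = 2,690 (over)
April 2020–June 2020: 1,962 + 36 + 887 = 2,885 (over)
May 2020–July 2020: 36 + 887 + 40 = 963 (under)
June 2020–August 2020: 887 + 40 + 182 = 1,109 (under)
July 2020–September 2020: 40 + 182 + 18 = 240 (under)
August 2020–October 2020: 182 + 18 + 715 = 915 (under)
September 2020–November 2020: 18 + 715 + 860 = 1,593 (under)
October 2020–December 2020: 715 + 860 + 13 = 1,588 (under)
4 windows exceed the threshold.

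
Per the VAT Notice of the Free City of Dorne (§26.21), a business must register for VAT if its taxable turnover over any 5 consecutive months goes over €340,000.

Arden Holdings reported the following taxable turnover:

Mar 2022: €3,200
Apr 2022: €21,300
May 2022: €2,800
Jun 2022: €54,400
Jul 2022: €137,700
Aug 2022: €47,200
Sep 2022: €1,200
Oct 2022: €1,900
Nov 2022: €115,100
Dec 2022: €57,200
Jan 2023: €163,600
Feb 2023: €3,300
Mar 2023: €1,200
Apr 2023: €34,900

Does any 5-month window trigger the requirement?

Mar 2022–Jul 2022: €3,200 + €21,300 + €2,800 + €54,400 + €137,700 = €219,400 (under)
Apr 2022–Aug 2022: €21,300 + €2,800 + €54,400 + €137,700 + €47,200 = €263,400 (under)
May 2022–Sep 2022: €2,800 + €54,400 + €137,700 + €47,200 + €1,200 = €243,300 (under)
Jun 2022–Oct 2022: €54,400 + €137,700 + €47,200 + €1,200 + €1,900 = €242,400 (under)
Jul 2022–Nov 2022: €137,700 + €47,200 + €1,200 + €1,900 + €115,100 = €303,100 (under)
Aug 2022–Dec 2022: €47,200 + €1,200 + €1,900 + €115,100 + €57,200 = €222,600 (under)
Sep 2022–Jan 2023: €1,200 + €1,900 + €115,100 + €57,200 + €163,600 = €339,000 (under)
Oct 2022–Feb 2023: €1,900 + €115,100 + €57,200 + €163,600 + €3,300 = €341,100 (over)
Nov 2022–Mar 2023: €115,100 + €57,200 + €163,600 + €3,300 + €1,200 = €340,400 (over)
Dec 2022–Apr 2023: €57,200 + €163,600 + €3,300 + €1,200 + €34,900 = €260,200 (under)
At least one window exceeds €340,000.

Yes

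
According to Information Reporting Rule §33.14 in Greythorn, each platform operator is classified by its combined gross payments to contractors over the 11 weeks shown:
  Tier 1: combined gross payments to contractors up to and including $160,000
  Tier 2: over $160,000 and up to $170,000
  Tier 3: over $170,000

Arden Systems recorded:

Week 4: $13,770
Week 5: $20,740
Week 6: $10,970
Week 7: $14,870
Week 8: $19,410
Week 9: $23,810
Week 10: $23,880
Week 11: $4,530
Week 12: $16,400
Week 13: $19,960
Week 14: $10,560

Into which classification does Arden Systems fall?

Tier 3

Combined gross payments to contractors: $13,770 + $20,740 + $10,970 + $14,870 + $19,410 + $23,810 + $23,880 + $4,530 + $16,400 + $19,960 + $10,560 = $178,900.
$178,900 > $170,000, so Tier 3 applies.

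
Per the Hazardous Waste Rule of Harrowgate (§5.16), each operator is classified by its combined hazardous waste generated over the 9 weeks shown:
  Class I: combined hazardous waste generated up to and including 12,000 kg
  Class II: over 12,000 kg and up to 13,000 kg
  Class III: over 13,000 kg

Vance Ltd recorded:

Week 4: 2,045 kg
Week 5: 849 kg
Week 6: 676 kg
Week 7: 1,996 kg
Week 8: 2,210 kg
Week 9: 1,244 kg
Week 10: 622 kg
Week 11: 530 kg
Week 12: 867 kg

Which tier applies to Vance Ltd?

Combined hazardous waste generated: 2,045 kg + 849 kg + 676 kg + 1,996 kg + 2,210 kg + 1,244 kg + 622 kg + 530 kg + 867 kg = 11,039 kg.
11,039 kg ≤ 12,000 kg, so Class I applies.

Class I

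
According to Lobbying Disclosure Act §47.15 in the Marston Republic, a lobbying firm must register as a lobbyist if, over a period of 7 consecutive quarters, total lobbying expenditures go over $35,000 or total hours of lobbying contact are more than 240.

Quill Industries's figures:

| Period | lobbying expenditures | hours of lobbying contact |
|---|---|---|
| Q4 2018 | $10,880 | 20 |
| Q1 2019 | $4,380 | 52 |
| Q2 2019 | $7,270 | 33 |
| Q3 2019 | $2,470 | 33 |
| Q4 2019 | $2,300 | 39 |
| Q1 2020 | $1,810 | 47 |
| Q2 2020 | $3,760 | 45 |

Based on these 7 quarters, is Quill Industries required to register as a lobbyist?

Yes

Total lobbying expenditures: $10,880 + $4,380 + $7,270 + $2,470 + $2,300 + $1,810 + $3,760 = $32,870 (≤ $35,000).
Total hours of lobbying contact: 20 + 52 + 33 + 33 + 39 + 47 + 45 = 269 (> 240).
The test is 'or': at least one threshold is exceeded.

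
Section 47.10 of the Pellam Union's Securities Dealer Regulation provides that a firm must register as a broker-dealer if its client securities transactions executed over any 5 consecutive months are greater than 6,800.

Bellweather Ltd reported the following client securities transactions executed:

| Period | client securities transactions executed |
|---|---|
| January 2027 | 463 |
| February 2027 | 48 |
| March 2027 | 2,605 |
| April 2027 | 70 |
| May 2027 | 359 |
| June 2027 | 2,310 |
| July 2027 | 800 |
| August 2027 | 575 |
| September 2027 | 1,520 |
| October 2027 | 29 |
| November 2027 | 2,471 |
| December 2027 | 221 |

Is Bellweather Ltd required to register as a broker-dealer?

No

January 2027–May 2027: 463 + 48 + 2,605 + 70 + 359 = 3,545 (under)
February 2027–June 2027: 48 + 2,605 + 70 + 359 + 2,310 = 5,392 (under)
March 2027–July 2027: 2,605 + 70 + 359 + 2,310 + 800 = 6,144 (under)
April 2027–August 2027: 70 + 359 + 2,310 + 800 + 575 = 4,114 (under)
May 2027–September 2027: 359 + 2,310 + 800 + 575 + 1,520 = 5,564 (under)
June 2027–October 2027: 2,310 + 800 + 575 + 1,520 + 29 = 5,234 (under)
July 2027–November 2027: 800 + 575 + 1,520 + 29 + 2,471 = 5,395 (under)
August 2027–December 2027: 575 + 1,520 + 29 + 2,471 + 221 = 4,816 (under)
No window exceeds 6,800.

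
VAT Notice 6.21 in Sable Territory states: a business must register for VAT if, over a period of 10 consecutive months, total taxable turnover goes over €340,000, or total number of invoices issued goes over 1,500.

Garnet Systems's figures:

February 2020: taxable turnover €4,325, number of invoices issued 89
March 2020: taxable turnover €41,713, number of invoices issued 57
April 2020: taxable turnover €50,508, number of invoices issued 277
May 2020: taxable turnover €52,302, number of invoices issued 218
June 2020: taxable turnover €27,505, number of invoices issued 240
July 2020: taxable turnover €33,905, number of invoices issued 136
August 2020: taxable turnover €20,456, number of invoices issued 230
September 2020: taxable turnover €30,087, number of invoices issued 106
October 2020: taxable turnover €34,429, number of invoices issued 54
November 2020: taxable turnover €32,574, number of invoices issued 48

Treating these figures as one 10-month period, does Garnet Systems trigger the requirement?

Total taxable turnover: €4,325 + €41,713 + €50,508 + €52,302 + €27,505 + €33,905 + €20,456 + €30,087 + €34,429 + €32,574 = €327,804 (≤ €340,000).
Total number of invoices issued: 89 + 57 + 277 + 218 + 240 + 136 + 230 + 106 + 54 + 48 = 1,455 (≤ 1,500).
The test is 'or': neither threshold is exceeded.

No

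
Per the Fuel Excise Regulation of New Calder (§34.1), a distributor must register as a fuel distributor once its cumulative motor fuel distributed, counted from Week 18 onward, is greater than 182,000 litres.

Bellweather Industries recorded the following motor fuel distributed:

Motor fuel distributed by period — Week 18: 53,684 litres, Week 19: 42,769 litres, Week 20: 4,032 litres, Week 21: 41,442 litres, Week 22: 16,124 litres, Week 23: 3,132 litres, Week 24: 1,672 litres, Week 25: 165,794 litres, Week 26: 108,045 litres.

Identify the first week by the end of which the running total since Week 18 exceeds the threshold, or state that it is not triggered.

Through Week 18: 53,684 litres
Through Week 19: 96,453 litres
Through Week 20: 100,485 litres
Through Week 21: 141,927 litres
Through Week 22: 158,051 litres
Through Week 23: 161,183 litres
Through Week 24: 162,855 litres
Through Week 25: 328,649 litres ← exceeds threshold

Week 25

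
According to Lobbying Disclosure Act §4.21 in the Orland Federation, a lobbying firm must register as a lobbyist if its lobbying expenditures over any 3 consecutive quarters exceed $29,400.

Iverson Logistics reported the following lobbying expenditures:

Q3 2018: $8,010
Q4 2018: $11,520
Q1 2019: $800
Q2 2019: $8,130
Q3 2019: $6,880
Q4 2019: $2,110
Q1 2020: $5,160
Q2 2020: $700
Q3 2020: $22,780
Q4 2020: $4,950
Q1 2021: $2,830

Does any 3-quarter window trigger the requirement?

Q3 2018–Q1 2019: $8,010 + $11,520 + $800 = $20,330 (under)
Q4 2018–Q2 2019: $11,520 + $800 + $8,130 = $20,450 (under)
Q1 2019–Q3 2019: $800 + $8,130 + $6,880 = $15,810 (under)
Q2 2019–Q4 2019: $8,130 + $6,880 + $2,110 = $17,120 (under)
Q3 2019–Q1 2020: $6,880 + $2,110 + $5,160 = $14,150 (under)
Q4 2019–Q2 2020: $2,110 + $5,160 + $700 = $7,970 (under)
Q1 2020–Q3 2020: $5,160 + $700 + $22,780 = $28,640 (under)
Q2 2020–Q4 2020: $700 + $22,780 + $4,950 = $28,430 (under)
Q3 2020–Q1 2021: $22,780 + $4,950 + $2,830 = $30,560 (over)
At least one window exceeds $29,400.

Yes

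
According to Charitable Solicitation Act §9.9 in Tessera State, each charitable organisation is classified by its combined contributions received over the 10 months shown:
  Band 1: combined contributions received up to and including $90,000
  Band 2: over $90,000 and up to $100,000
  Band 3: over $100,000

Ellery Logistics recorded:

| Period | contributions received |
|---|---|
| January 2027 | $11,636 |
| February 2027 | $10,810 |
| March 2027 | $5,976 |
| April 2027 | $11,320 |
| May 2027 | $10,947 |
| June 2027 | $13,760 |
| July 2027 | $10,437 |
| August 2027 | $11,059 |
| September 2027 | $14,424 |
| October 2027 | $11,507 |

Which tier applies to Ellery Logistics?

Band 3

Combined contributions received: $11,636 + $10,810 + $5,976 + $11,320 + $10,947 + $13,760 + $10,437 + $11,059 + $14,424 + $11,507 = $111,876.
$111,876 > $100,000, so Band 3 applies.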